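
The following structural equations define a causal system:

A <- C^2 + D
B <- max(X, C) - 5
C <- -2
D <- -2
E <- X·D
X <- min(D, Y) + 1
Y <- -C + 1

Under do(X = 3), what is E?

Under do(X=3), the mechanism X <- min(D, Y) + 1 is discarded; X is fixed at 3.
E = X·D  [with X=3, D=-2]  = -6

-6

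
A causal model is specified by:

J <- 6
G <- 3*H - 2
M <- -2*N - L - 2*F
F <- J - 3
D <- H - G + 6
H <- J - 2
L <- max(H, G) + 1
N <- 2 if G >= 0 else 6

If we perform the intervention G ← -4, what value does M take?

-23

The intervention breaks the incoming arrows to G: G <- 3*H - 2 no longer applies, and G = -4.
H = J - 2  [with J=6]  = 4
L = max(H, G) + 1  [with H=4, G=-4]  = 5
F = J - 3  [with J=6]  = 3
N = 2 if G >= 0 else 6  [with G=-4]  = 6
M = -2*N - L - 2*F  [with N=6, L=5, F=3]  = -23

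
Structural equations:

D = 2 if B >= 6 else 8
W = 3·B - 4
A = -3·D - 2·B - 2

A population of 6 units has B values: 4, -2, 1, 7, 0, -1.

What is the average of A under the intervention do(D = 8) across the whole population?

-29

The intervention sets D=8 in all 6 units regardless of B. Recomputing A per unit gives -34, -22, -28, -40, -26, -24; average -29.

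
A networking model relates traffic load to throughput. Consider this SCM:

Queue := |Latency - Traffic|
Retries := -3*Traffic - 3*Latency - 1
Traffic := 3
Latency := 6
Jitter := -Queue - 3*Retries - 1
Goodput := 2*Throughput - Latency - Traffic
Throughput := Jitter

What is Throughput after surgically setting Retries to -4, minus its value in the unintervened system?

-72

Under do(Retries=-4), the mechanism Retries := -3*Traffic - 3*Latency - 1 is discarded; Retries is fixed at -4.
Queue = |Latency - Traffic|  [with Latency=6, Traffic=3]  = 3
Jitter = -Queue - 3*Retries - 1  [with Queue=3, Retries=-4]  = 8
Throughput = Jitter  [with Jitter=8]  = 8
Without intervention: Queue = |Latency - Traffic|  [with Latency=6, Traffic=3]  = 3; Retries = -3*Traffic - 3*Latency - 1  [with Traffic=3, Latency=6]  = -28; Jitter = -Queue - 3*Retries - 1  [with Queue=3, Retries=-28]  = 80; Throughput = Jitter  [with Jitter=80]  = 80.
Change = 8 − 80 = -72.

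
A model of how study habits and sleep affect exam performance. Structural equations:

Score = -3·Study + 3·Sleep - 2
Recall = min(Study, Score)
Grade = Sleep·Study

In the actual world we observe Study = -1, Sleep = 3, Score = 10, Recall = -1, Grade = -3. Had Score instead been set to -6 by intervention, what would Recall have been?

-6

The intervention breaks the incoming arrows to Score: Score = -3·Study + 3·Sleep - 2 no longer applies, and Score = -6.
Recall = min(Study, Score)  [with Study=-1, Score=-6]  = -6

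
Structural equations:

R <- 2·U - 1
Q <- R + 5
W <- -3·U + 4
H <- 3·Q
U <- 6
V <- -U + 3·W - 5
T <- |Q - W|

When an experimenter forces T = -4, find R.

Under do(T=-4), the mechanism T <- |Q - W| is discarded; T is fixed at -4.
Since R is not a descendant of the intervened variable, it is unaffected.
R = 2·U - 1  [with U=6]  = 11

11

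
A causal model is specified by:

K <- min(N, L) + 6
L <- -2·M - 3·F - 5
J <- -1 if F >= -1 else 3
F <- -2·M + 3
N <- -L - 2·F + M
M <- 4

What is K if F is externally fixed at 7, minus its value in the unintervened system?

Under do(F=7), the mechanism F <- -2·M + 3 is discarded; F is fixed at 7.
L = -2·M - 3·F - 5  [with M=4, F=7]  = -34
N = -L - 2·F + M  [with L=-34, F=7, M=4]  = 24
K = min(N, L) + 6  [with N=24, L=-34]  = -28
Without intervention: F = -2·M + 3  [with M=4]  = -5; L = -2·M - 3·F - 5  [with M=4, F=-5]  = 2; N = -L - 2·F + M  [with L=2, F=-5, M=4]  = 12; K = min(N, L) + 6  [with N=12, L=2]  = 8.
Change = -28 − 8 = -36.

-36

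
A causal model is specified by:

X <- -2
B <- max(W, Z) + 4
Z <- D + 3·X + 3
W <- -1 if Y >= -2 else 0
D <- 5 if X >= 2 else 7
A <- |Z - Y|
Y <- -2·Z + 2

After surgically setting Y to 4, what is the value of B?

The intervention breaks the incoming arrows to Y: Y <- -2·Z + 2 no longer applies, and Y = 4.
D = 5 if X >= 2 else 7  [with X=-2]  = 7
Z = D + 3·X + 3  [with D=7, X=-2]  = 4
W = -1 if Y >= -2 else 0  [with Y=4]  = -1
B = max(W, Z) + 4  [with W=-1, Z=4]  = 8

8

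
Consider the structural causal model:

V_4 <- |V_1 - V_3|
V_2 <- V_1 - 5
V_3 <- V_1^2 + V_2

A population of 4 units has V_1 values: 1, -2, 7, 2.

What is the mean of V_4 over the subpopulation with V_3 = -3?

Conditioning on V_3=-3 selects the 2 unit(s) with V_1 ∈ {1, -2}. Their V_4 values: 4, 1. Mean = 2.5.

2.5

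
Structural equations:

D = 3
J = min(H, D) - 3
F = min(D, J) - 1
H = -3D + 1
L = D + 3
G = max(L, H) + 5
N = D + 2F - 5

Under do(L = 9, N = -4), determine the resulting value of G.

14

Setting L = 9, N = -4 by intervention discards those variables' equations.
H = -3D + 1  [with D=3]  = -8
G = max(L, H) + 5  [with L=9, H=-8]  = 14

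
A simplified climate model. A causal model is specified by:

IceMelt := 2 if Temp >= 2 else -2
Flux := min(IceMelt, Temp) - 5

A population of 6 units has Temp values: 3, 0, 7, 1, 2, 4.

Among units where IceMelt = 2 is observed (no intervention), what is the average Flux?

-3

E[Flux|IceMelt=2] averages over only the 4 units with IceMelt=2 (Temp = 3, 7, 2, 4): Flux = -3, -3, -3, -3, mean -3.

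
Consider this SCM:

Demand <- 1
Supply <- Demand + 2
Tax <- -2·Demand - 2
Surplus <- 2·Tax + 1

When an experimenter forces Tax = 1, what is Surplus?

3

The intervention breaks the incoming arrows to Tax: Tax <- -2·Demand - 2 no longer applies, and Tax = 1.
Surplus = 2·Tax + 1  [with Tax=1]  = 3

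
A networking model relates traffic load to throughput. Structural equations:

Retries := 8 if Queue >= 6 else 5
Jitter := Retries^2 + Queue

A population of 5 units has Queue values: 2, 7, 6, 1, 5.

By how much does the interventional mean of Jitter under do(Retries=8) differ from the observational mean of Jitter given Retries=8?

-2.3

Every unit gets Retries=8 under the intervention. Jitter values become 66, 71, 70, 65, 69; E[Jitter|do(Retries=8)] = 68.2.
E[Jitter|Retries=8] averages over only the 2 units with Retries=8 (Queue = 7, 6): Jitter = 71, 70, mean 70.5.
Difference = 68.2 − 70.5 = -2.3.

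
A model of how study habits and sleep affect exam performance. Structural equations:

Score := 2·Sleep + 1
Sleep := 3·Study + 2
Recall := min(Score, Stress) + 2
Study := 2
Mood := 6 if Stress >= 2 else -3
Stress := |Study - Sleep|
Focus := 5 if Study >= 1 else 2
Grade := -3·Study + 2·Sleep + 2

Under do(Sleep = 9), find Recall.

9

Under do(Sleep=9), the mechanism Sleep := 3·Study + 2 is discarded; Sleep is fixed at 9.
Stress = |Study - Sleep|  [with Study=2, Sleep=9]  = 7
Score = 2·Sleep + 1  [with Sleep=9]  = 19
Recall = min(Score, Stress) + 2  [with Score=19, Stress=7]  = 9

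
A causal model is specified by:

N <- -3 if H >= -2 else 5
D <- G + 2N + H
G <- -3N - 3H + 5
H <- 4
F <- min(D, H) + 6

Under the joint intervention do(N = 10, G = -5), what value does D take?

19

Setting N = 10, G = -5 by intervention discards those variables' equations.
D = G + 2N + H  [with G=-5, N=10, H=4]  = 19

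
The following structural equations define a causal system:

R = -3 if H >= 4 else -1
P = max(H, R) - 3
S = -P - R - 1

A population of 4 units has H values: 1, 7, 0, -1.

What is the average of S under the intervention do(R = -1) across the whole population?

1.25

Every unit gets R=-1 under the intervention. S values become 2, -4, 3, 4; E[S|do(R=-1)] = 1.25.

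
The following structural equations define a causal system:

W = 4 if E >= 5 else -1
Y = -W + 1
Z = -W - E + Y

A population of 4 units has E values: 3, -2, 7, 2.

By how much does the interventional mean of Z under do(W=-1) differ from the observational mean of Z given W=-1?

Under do(W=-1), W's equation is replaced by W=-1 for every unit. Per-unit Z: 0, 5, -4, 1. Mean = 0.5.
Observing W=-1 restricts to units where W's equation naturally yields -1: E ∈ {3, -2, 2}. In that subpopulation Z = 0, 5, 1, mean 2.
Difference = 0.5 − 2 = -1.5.

-1.5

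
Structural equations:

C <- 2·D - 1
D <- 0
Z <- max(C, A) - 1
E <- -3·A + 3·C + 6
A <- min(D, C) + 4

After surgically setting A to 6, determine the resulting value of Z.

5

The intervention breaks the incoming arrows to A: A <- min(D, C) + 4 no longer applies, and A = 6.
C = 2·D - 1  [with D=0]  = -1
Z = max(C, A) - 1  [with C=-1, A=6]  = 5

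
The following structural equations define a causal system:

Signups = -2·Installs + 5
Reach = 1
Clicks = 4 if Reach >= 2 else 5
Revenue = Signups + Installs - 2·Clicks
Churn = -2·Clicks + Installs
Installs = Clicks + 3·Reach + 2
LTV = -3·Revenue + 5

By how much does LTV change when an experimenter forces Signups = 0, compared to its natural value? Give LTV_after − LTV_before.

-45

The intervention breaks the incoming arrows to Signups: Signups = -2·Installs + 5 no longer applies, and Signups = 0.
Clicks = 4 if Reach >= 2 else 5  [with Reach=1]  = 5
Installs = Clicks + 3·Reach + 2  [with Clicks=5, Reach=1]  = 10
Revenue = Signups + Installs - 2·Clicks  [with Signups=0, Installs=10, Clicks=5]  = 0
LTV = -3·Revenue + 5  [with Revenue=0]  = 5
Without intervention: Clicks = 4 if Reach >= 2 else 5  [with Reach=1]  = 5; Installs = Clicks + 3·Reach + 2  [with Clicks=5, Reach=1]  = 10; Signups = -2·Installs + 5  [with Installs=10]  = -15; Revenue = Signups + Installs - 2·Clicks  [with Signups=-15, Installs=10, Clicks=5]  = -15; LTV = -3·Revenue + 5  [with Revenue=-15]  = 50.
Change = 5 − 50 = -45.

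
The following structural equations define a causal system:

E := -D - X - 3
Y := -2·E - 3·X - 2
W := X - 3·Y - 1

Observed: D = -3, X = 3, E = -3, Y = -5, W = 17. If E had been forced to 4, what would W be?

59

do(E=4) replaces the equation E := -D - X - 3 with the constant E = 4.
Y = -2·E - 3·X - 2  [with E=4, X=3]  = -19
W = X - 3·Y - 1  [with X=3, Y=-19]  = 59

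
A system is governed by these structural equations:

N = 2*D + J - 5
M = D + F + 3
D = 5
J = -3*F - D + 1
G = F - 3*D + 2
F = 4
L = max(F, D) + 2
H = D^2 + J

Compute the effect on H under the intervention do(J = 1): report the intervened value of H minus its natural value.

17

The intervention breaks the incoming arrows to J: J = -3*F - D + 1 no longer applies, and J = 1.
H = D^2 + J  [with D=5, J=1]  = 26
Without intervention: J = -3*F - D + 1  [with F=4, D=5]  = -16; H = D^2 + J  [with D=5, J=-16]  = 9.
Change = 26 − 9 = 17.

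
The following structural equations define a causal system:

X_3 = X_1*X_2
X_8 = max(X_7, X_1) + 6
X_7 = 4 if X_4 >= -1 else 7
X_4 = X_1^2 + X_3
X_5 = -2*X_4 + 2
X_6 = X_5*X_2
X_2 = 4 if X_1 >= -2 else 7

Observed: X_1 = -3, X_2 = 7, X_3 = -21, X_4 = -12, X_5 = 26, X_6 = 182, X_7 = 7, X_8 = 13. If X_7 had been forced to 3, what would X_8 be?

9

do(X_7=3) replaces the equation X_7 = 4 if X_4 >= -1 else 7 with the constant X_7 = 3.
X_8 = max(X_7, X_1) + 6  [with X_7=3, X_1=-3]  = 9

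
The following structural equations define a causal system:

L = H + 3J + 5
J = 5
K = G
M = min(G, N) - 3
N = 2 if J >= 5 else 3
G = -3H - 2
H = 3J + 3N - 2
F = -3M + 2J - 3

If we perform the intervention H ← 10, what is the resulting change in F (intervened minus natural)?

The intervention breaks the incoming arrows to H: H = 3J + 3N - 2 no longer applies, and H = 10.
N = 2 if J >= 5 else 3  [with J=5]  = 2
G = -3H - 2  [with H=10]  = -32
M = min(G, N) - 3  [with G=-32, N=2]  = -35
F = -3M + 2J - 3  [with M=-35, J=5]  = 112
Without intervention: N = 2 if J >= 5 else 3  [with J=5]  = 2; H = 3J + 3N - 2  [with J=5, N=2]  = 19; G = -3H - 2  [with H=19]  = -59; M = min(G, N) - 3  [with G=-59, N=2]  = -62; F = -3M + 2J - 3  [with M=-62, J=5]  = 193.
Change = 112 − 193 = -81.

-81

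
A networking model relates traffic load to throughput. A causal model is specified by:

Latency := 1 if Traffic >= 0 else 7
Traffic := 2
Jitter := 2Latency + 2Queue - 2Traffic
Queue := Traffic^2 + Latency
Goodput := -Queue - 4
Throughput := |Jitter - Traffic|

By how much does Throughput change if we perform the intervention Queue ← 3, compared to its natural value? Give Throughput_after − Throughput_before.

-4

do(Queue=3) replaces the equation Queue := Traffic^2 + Latency with the constant Queue = 3.
Latency = 1 if Traffic >= 0 else 7  [with Traffic=2]  = 1
Jitter = 2Latency + 2Queue - 2Traffic  [with Latency=1, Queue=3, Traffic=2]  = 4
Throughput = |Jitter - Traffic|  [with Jitter=4, Traffic=2]  = 2
Without intervention: Latency = 1 if Traffic >= 0 else 7  [with Traffic=2]  = 1; Queue = Traffic^2 + Latency  [with Traffic=2, Latency=1]  = 5; Jitter = 2Latency + 2Queue - 2Traffic  [with Latency=1, Queue=5, Traffic=2]  = 8; Throughput = |Jitter - Traffic|  [with Jitter=8, Traffic=2]  = 6.
Change = 2 − 6 = -4.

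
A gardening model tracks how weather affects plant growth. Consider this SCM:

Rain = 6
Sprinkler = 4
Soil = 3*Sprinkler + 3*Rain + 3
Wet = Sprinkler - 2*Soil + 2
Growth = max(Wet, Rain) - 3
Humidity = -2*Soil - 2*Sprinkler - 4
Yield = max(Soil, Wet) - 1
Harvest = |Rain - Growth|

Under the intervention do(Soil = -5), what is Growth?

do(Soil=-5) replaces the equation Soil = 3*Sprinkler + 3*Rain + 3 with the constant Soil = -5.
Wet = Sprinkler - 2*Soil + 2  [with Sprinkler=4, Soil=-5]  = 16
Growth = max(Wet, Rain) - 3  [with Wet=16, Rain=6]  = 13

13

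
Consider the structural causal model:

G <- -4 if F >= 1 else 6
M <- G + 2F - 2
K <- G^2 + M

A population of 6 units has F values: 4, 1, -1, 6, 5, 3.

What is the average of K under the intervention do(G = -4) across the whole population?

16

do(G=-4) breaks G's dependence on F. With G=-4 fixed, K across the units is 18, 12, 8, 22, 20, 16, mean 16.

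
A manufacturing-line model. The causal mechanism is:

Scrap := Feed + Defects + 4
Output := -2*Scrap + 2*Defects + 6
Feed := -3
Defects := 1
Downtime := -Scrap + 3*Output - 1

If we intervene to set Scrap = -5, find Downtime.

do(Scrap=-5) replaces the equation Scrap := Feed + Defects + 4 with the constant Scrap = -5.
Output = -2*Scrap + 2*Defects + 6  [with Scrap=-5, Defects=1]  = 18
Downtime = -Scrap + 3*Output - 1  [with Scrap=-5, Output=18]  = 58

58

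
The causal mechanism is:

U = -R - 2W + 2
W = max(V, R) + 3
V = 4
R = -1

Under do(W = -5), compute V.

4

Under do(W=-5), the mechanism W = max(V, R) + 3 is discarded; W is fixed at -5.
V is not downstream of the intervention, so its value is determined by the original equations.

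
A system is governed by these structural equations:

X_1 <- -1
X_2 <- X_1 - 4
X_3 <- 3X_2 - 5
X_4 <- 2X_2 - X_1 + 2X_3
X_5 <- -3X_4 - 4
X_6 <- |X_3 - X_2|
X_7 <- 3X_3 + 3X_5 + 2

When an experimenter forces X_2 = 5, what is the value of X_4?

31

Under do(X_2=5), the mechanism X_2 <- X_1 - 4 is discarded; X_2 is fixed at 5.
X_3 = 3X_2 - 5  [with X_2=5]  = 10
X_4 = 2X_2 - X_1 + 2X_3  [with X_2=5, X_1=-1, X_3=10]  = 31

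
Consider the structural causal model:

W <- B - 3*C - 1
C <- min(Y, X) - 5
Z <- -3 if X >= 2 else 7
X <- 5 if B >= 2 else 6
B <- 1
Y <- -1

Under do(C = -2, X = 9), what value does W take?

The joint intervention fixes C = -2, X = 9, removing each variable's own equation.
W = B - 3*C - 1  [with B=1, C=-2]  = 6

6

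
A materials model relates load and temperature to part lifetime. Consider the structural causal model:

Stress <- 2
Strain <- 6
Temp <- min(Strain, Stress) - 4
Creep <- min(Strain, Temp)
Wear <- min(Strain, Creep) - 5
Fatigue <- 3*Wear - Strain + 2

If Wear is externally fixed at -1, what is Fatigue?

-7

The intervention breaks the incoming arrows to Wear: Wear <- min(Strain, Creep) - 5 no longer applies, and Wear = -1.
Fatigue = 3*Wear - Strain + 2  [with Wear=-1, Strain=6]  = -7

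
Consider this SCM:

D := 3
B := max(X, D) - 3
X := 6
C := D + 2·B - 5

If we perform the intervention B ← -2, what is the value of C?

-6

The intervention breaks the incoming arrows to B: B := max(X, D) - 3 no longer applies, and B = -2.
C = D + 2·B - 5  [with D=3, B=-2]  = -6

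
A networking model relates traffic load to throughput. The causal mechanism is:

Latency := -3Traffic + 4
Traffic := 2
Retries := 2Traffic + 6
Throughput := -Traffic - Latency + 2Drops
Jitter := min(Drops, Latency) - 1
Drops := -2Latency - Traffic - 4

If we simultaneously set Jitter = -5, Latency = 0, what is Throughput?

The joint intervention fixes Jitter = -5, Latency = 0, removing each variable's own equation.
Drops = -2Latency - Traffic - 4  [with Latency=0, Traffic=2]  = -6
Throughput = -Traffic - Latency + 2Drops  [with Traffic=2, Latency=0, Drops=-6]  = -14

-14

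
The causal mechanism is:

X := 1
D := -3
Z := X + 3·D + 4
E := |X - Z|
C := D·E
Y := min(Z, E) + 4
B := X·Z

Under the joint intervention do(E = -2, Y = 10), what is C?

6

Setting E = -2, Y = 10 by intervention discards those variables' equations.
C = D·E  [with D=-3, E=-2]  = 6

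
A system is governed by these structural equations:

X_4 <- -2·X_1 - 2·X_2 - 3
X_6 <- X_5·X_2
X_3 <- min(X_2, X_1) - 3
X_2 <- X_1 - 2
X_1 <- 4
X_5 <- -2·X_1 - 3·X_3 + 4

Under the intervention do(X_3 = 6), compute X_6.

-44

The intervention breaks the incoming arrows to X_3: X_3 <- min(X_2, X_1) - 3 no longer applies, and X_3 = 6.
X_2 = X_1 - 2  [with X_1=4]  = 2
X_5 = -2·X_1 - 3·X_3 + 4  [with X_1=4, X_3=6]  = -22
X_6 = X_5·X_2  [with X_5=-22, X_2=2]  = -44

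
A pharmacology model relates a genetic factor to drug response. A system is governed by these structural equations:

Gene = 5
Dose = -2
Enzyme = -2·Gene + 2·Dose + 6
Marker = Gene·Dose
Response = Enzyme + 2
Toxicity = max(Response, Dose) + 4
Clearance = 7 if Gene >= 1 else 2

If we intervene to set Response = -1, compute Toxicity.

3

The intervention breaks the incoming arrows to Response: Response = Enzyme + 2 no longer applies, and Response = -1.
Toxicity = max(Response, Dose) + 4  [with Response=-1, Dose=-2]  = 3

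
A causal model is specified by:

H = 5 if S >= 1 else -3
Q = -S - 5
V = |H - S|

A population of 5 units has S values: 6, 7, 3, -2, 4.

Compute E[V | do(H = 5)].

do(H=5) breaks H's dependence on S. With H=5 fixed, V across the units is 1, 2, 2, 7, 1, mean 2.6.

2.6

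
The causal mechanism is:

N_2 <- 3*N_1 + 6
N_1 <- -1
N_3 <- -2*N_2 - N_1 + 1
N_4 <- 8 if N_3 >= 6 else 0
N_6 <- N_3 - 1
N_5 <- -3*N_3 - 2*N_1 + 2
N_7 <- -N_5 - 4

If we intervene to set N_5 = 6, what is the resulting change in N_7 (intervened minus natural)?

10

Under do(N_5=6), the mechanism N_5 <- -3*N_3 - 2*N_1 + 2 is discarded; N_5 is fixed at 6.
N_7 = -N_5 - 4  [with N_5=6]  = -10
Without intervention: N_2 = 3*N_1 + 6  [with N_1=-1]  = 3; N_3 = -2*N_2 - N_1 + 1  [with N_2=3, N_1=-1]  = -4; N_5 = -3*N_3 - 2*N_1 + 2  [with N_3=-4, N_1=-1]  = 16; N_7 = -N_5 - 4  [with N_5=16]  = -20.
Change = -10 − (-20) = 10.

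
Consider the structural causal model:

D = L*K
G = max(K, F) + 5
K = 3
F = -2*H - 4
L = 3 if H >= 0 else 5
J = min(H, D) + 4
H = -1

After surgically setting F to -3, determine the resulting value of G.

The intervention breaks the incoming arrows to F: F = -2*H - 4 no longer applies, and F = -3.
G = max(K, F) + 5  [with K=3, F=-3]  = 8

8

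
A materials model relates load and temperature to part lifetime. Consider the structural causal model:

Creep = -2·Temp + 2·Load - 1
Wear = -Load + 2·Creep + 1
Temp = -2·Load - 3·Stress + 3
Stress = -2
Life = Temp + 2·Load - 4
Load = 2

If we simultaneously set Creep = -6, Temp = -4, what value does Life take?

The joint intervention fixes Creep = -6, Temp = -4, removing each variable's own equation.
Life = Temp + 2·Load - 4  [with Temp=-4, Load=2]  = -4

-4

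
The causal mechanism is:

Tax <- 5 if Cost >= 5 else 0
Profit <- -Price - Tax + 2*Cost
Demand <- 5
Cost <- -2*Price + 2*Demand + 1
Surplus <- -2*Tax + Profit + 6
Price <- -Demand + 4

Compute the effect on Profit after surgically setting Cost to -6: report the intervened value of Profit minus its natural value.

-33

do(Cost=-6) replaces the equation Cost <- -2*Price + 2*Demand + 1 with the constant Cost = -6.
Price = -Demand + 4  [with Demand=5]  = -1
Tax = 5 if Cost >= 5 else 0  [with Cost=-6]  = 0
Profit = -Price - Tax + 2*Cost  [with Price=-1, Tax=0, Cost=-6]  = -11
Without intervention: Price = -Demand + 4  [with Demand=5]  = -1; Cost = -2*Price + 2*Demand + 1  [with Price=-1, Demand=5]  = 13; Tax = 5 if Cost >= 5 else 0  [with Cost=13]  = 5; Profit = -Price - Tax + 2*Cost  [with Price=-1, Tax=5, Cost=13]  = 22.
Change = -11 − 22 = -33.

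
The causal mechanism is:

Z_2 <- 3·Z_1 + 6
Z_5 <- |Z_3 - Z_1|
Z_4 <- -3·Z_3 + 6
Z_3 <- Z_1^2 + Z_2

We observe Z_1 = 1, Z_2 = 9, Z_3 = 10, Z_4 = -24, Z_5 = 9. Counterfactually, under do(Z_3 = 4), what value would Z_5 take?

3

do(Z_3=4) replaces the equation Z_3 <- Z_1^2 + Z_2 with the constant Z_3 = 4.
Z_5 = |Z_3 - Z_1|  [with Z_3=4, Z_1=1]  = 3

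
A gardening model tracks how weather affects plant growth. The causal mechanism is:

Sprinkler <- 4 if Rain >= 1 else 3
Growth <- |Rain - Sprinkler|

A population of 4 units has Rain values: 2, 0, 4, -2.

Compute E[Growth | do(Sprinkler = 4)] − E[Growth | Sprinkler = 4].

2

Every unit gets Sprinkler=4 under the intervention. Growth values become 2, 4, 0, 6; E[Growth|do(Sprinkler=4)] = 3.
Observing Sprinkler=4 restricts to units where Sprinkler's equation naturally yields 4: Rain ∈ {2, 4}. In that subpopulation Growth = 2, 0, mean 1.
Difference = 3 − 1 = 2.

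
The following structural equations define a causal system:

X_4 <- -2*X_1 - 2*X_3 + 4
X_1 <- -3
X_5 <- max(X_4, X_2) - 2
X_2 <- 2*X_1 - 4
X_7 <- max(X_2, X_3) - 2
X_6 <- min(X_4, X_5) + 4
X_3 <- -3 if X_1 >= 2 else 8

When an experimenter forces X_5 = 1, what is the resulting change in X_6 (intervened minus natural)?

The intervention breaks the incoming arrows to X_5: X_5 <- max(X_4, X_2) - 2 no longer applies, and X_5 = 1.
X_3 = -3 if X_1 >= 2 else 8  [with X_1=-3]  = 8
X_4 = -2*X_1 - 2*X_3 + 4  [with X_1=-3, X_3=8]  = -6
X_6 = min(X_4, X_5) + 4  [with X_4=-6, X_5=1]  = -2
Without intervention: X_2 = 2*X_1 - 4  [with X_1=-3]  = -10; X_3 = -3 if X_1 >= 2 else 8  [with X_1=-3]  = 8; X_4 = -2*X_1 - 2*X_3 + 4  [with X_1=-3, X_3=8]  = -6; X_5 = max(X_4, X_2) - 2  [with X_4=-6, X_2=-10]  = -8; X_6 = min(X_4, X_5) + 4  [with X_4=-6, X_5=-8]  = -4.
Change = -2 − (-4) = 2.

2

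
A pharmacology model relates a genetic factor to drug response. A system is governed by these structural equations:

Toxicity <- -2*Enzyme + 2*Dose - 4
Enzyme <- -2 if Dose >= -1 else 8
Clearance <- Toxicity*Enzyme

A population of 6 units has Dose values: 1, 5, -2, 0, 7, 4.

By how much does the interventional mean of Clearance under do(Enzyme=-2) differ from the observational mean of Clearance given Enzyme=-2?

do(Enzyme=-2) breaks Enzyme's dependence on Dose. With Enzyme=-2 fixed, Clearance across the units is -4, -20, 8, 0, -28, -16, mean -10.
Observing Enzyme=-2 restricts to units where Enzyme's equation naturally yields -2: Dose ∈ {1, 5, 0, 7, 4}. In that subpopulation Clearance = -4, -20, 0, -28, -16, mean -13.6.
Difference = -10 − (-13.6) = 3.6.

3.6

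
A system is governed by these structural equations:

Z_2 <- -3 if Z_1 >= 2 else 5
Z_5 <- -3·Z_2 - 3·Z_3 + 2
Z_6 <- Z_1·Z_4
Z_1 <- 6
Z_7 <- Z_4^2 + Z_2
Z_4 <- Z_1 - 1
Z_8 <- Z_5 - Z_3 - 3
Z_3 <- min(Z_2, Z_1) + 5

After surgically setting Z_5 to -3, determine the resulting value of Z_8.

do(Z_5=-3) replaces the equation Z_5 <- -3·Z_2 - 3·Z_3 + 2 with the constant Z_5 = -3.
Z_2 = -3 if Z_1 >= 2 else 5  [with Z_1=6]  = -3
Z_3 = min(Z_2, Z_1) + 5  [with Z_2=-3, Z_1=6]  = 2
Z_8 = Z_5 - Z_3 - 3  [with Z_5=-3, Z_3=2]  = -8

-8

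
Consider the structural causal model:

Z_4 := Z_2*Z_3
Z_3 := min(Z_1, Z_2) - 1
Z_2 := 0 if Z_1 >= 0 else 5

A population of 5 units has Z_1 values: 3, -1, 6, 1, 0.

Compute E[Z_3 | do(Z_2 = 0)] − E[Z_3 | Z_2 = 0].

-0.2

Under do(Z_2=0), Z_2's equation is replaced by Z_2=0 for every unit. Per-unit Z_3: -1, -2, -1, -1, -1. Mean = -1.2.
Observing Z_2=0 restricts to units where Z_2's equation naturally yields 0: Z_1 ∈ {3, 6, 1, 0}. In that subpopulation Z_3 = -1, -1, -1, -1, mean -1.
Difference = -1.2 − (-1) = -0.2.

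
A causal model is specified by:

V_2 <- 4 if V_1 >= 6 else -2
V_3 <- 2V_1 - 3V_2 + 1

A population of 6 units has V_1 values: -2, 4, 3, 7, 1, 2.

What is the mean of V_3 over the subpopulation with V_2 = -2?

10.2

Observing V_2=-2 restricts to units where V_2's equation naturally yields -2: V_1 ∈ {-2, 4, 3, 1, 2}. In that subpopulation V_3 = 3, 15, 13, 9, 11, mean 10.2.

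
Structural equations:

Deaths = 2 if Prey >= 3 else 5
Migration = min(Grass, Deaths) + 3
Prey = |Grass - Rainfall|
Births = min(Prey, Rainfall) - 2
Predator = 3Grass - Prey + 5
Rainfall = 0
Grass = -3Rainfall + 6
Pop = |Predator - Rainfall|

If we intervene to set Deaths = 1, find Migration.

4

Intervening sets Deaths = 1 and removes its equation (Deaths = 2 if Prey >= 3 else 5).
Grass = -3Rainfall + 6  [with Rainfall=0]  = 6
Migration = min(Grass, Deaths) + 3  [with Grass=6, Deaths=1]  = 4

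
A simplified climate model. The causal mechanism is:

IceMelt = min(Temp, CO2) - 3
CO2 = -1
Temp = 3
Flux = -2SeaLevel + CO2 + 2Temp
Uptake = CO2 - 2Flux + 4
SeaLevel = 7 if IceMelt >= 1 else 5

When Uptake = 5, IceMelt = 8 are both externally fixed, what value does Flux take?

Under do(Uptake = 5, IceMelt = 8), each intervened variable's structural equation is replaced by its fixed value.
SeaLevel = 7 if IceMelt >= 1 else 5  [with IceMelt=8]  = 7
Flux = -2SeaLevel + CO2 + 2Temp  [with SeaLevel=7, CO2=-1, Temp=3]  = -9

-9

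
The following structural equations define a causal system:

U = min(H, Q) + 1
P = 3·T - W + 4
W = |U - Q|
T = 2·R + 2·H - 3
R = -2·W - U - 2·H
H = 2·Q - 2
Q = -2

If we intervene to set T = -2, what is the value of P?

-5

Intervening sets T = -2 and removes its equation (T = 2·R + 2·H - 3).
H = 2·Q - 2  [with Q=-2]  = -6
U = min(H, Q) + 1  [with H=-6, Q=-2]  = -5
W = |U - Q|  [with U=-5, Q=-2]  = 3
P = 3·T - W + 4  [with T=-2, W=3]  = -5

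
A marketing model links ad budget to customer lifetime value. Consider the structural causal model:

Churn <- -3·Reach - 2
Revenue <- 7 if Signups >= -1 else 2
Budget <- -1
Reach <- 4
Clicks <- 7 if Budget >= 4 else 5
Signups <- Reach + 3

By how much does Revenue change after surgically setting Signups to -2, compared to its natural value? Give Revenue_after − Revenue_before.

Under do(Signups=-2), the mechanism Signups <- Reach + 3 is discarded; Signups is fixed at -2.
Revenue = 7 if Signups >= -1 else 2  [with Signups=-2]  = 2
Without intervention: Signups = Reach + 3  [with Reach=4]  = 7; Revenue = 7 if Signups >= -1 else 2  [with Signups=7]  = 7.
Change = 2 − 7 = -5.

-5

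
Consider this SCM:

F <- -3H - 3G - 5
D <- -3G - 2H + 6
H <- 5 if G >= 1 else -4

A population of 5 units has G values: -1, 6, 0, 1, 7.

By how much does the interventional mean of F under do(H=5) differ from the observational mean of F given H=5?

Under do(H=5), H's equation is replaced by H=5 for every unit. Per-unit F: -17, -38, -20, -23, -41. Mean = -27.8.
E[F|H=5] averages over only the 3 units with H=5 (G = 6, 1, 7): F = -38, -23, -41, mean -34.
Difference = -27.8 − (-34) = 6.2.

6.2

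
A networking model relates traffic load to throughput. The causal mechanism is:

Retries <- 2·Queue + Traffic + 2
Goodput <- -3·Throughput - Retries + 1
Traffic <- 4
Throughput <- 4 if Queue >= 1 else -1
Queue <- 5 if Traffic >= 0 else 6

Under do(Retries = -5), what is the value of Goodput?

do(Retries=-5) replaces the equation Retries <- 2·Queue + Traffic + 2 with the constant Retries = -5.
Queue = 5 if Traffic >= 0 else 6  [with Traffic=4]  = 5
Throughput = 4 if Queue >= 1 else -1  [with Queue=5]  = 4
Goodput = -3·Throughput - Retries + 1  [with Throughput=4, Retries=-5]  = -6

-6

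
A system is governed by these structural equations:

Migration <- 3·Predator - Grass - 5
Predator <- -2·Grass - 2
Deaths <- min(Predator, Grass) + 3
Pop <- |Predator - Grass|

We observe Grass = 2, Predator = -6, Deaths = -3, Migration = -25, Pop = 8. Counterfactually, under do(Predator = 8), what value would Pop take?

do(Predator=8) replaces the equation Predator <- -2·Grass - 2 with the constant Predator = 8.
Pop = |Predator - Grass|  [with Predator=8, Grass=2]  = 6

6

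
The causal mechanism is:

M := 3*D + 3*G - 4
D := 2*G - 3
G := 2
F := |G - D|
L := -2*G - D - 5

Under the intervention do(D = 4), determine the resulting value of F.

2

The intervention breaks the incoming arrows to D: D := 2*G - 3 no longer applies, and D = 4.
F = |G - D|  [with G=2, D=4]  = 2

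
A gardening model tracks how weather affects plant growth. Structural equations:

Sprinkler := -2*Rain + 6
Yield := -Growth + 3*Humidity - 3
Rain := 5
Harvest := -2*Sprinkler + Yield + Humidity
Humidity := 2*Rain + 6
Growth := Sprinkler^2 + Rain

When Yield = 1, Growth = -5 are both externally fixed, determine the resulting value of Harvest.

The joint intervention fixes Yield = 1, Growth = -5, removing each variable's own equation.
Sprinkler = -2*Rain + 6  [with Rain=5]  = -4
Humidity = 2*Rain + 6  [with Rain=5]  = 16
Harvest = -2*Sprinkler + Yield + Humidity  [with Sprinkler=-4, Yield=1, Humidity=16]  = 25

25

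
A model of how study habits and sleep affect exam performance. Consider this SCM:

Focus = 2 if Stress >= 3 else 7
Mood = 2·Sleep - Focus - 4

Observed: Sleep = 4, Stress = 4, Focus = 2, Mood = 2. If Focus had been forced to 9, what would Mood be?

The intervention breaks the incoming arrows to Focus: Focus = 2 if Stress >= 3 else 7 no longer applies, and Focus = 9.
Mood = 2·Sleep - Focus - 4  [with Sleep=4, Focus=9]  = -5

-5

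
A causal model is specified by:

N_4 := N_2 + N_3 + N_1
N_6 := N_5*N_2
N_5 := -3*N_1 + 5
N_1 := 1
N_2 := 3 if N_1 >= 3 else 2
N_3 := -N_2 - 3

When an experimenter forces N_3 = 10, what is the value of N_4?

The intervention breaks the incoming arrows to N_3: N_3 := -N_2 - 3 no longer applies, and N_3 = 10.
N_2 = 3 if N_1 >= 3 else 2  [with N_1=1]  = 2
N_4 = N_2 + N_3 + N_1  [with N_2=2, N_3=10, N_1=1]  = 13

13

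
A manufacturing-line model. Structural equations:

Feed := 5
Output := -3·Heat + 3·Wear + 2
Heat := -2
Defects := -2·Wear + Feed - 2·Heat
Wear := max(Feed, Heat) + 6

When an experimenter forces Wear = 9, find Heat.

Under do(Wear=9), the mechanism Wear := max(Feed, Heat) + 6 is discarded; Wear is fixed at 9.
Since Heat is not a descendant of the intervened variable, it is unaffected.

-2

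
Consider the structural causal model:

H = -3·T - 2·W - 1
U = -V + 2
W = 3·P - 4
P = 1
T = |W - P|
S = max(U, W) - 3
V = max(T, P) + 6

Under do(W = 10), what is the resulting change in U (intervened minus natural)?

-7

do(W=10) replaces the equation W = 3·P - 4 with the constant W = 10.
T = |W - P|  [with W=10, P=1]  = 9
V = max(T, P) + 6  [with T=9, P=1]  = 15
U = -V + 2  [with V=15]  = -13
Without intervention: W = 3·P - 4  [with P=1]  = -1; T = |W - P|  [with W=-1, P=1]  = 2; V = max(T, P) + 6  [with T=2, P=1]  = 8; U = -V + 2  [with V=8]  = -6.
Change = -13 − (-6) = -7.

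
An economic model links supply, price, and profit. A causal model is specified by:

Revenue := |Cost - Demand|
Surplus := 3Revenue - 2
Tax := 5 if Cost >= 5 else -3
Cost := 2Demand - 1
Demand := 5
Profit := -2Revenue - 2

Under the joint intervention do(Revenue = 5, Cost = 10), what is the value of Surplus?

Setting Revenue = 5, Cost = 10 by intervention discards those variables' equations.
Surplus = 3Revenue - 2  [with Revenue=5]  = 13

13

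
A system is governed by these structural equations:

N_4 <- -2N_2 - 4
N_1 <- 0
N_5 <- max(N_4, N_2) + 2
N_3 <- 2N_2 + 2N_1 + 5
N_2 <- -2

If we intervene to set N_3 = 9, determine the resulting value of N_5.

2

do(N_3=9) replaces the equation N_3 <- 2N_2 + 2N_1 + 5 with the constant N_3 = 9.
N_5 is not downstream of the intervention, so its value is determined by the original equations.
N_4 = -2N_2 - 4  [with N_2=-2]  = 0
N_5 = max(N_4, N_2) + 2  [with N_4=0, N_2=-2]  = 2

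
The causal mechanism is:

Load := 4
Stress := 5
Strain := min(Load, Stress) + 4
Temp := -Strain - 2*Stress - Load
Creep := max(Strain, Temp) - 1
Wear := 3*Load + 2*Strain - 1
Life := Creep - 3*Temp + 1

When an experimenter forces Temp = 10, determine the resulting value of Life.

The intervention breaks the incoming arrows to Temp: Temp := -Strain - 2*Stress - Load no longer applies, and Temp = 10.
Strain = min(Load, Stress) + 4  [with Load=4, Stress=5]  = 8
Creep = max(Strain, Temp) - 1  [with Strain=8, Temp=10]  = 9
Life = Creep - 3*Temp + 1  [with Creep=9, Temp=10]  = -20

-20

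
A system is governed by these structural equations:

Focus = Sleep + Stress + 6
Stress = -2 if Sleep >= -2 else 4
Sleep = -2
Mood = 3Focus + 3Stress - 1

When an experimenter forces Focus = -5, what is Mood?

-22

The intervention breaks the incoming arrows to Focus: Focus = Sleep + Stress + 6 no longer applies, and Focus = -5.
Stress = -2 if Sleep >= -2 else 4  [with Sleep=-2]  = -2
Mood = 3Focus + 3Stress - 1  [with Focus=-5, Stress=-2]  = -22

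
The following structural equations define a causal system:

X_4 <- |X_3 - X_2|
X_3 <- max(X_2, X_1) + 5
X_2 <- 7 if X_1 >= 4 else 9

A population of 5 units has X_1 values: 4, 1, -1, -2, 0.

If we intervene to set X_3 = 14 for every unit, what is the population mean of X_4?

5.4

The intervention sets X_3=14 in all 5 units regardless of X_1. Recomputing X_4 per unit gives 7, 5, 5, 5, 5; average 5.4.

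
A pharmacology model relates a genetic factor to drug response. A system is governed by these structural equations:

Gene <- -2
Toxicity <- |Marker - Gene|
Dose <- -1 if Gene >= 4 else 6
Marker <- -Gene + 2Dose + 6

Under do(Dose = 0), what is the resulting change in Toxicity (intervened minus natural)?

-12

Under do(Dose=0), the mechanism Dose <- -1 if Gene >= 4 else 6 is discarded; Dose is fixed at 0.
Marker = -Gene + 2Dose + 6  [with Gene=-2, Dose=0]  = 8
Toxicity = |Marker - Gene|  [with Marker=8, Gene=-2]  = 10
Without intervention: Dose = -1 if Gene >= 4 else 6  [with Gene=-2]  = 6; Marker = -Gene + 2Dose + 6  [with Gene=-2, Dose=6]  = 20; Toxicity = |Marker - Gene|  [with Marker=20, Gene=-2]  = 22.
Change = 10 − 22 = -12.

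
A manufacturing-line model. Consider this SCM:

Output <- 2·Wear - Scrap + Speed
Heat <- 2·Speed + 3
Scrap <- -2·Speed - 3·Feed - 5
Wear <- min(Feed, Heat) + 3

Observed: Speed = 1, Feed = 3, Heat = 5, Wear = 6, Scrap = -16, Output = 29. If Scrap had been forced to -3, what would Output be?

16

The intervention breaks the incoming arrows to Scrap: Scrap <- -2·Speed - 3·Feed - 5 no longer applies, and Scrap = -3.
Heat = 2·Speed + 3  [with Speed=1]  = 5
Wear = min(Feed, Heat) + 3  [with Feed=3, Heat=5]  = 6
Output = 2·Wear - Scrap + Speed  [with Wear=6, Scrap=-3, Speed=1]  = 16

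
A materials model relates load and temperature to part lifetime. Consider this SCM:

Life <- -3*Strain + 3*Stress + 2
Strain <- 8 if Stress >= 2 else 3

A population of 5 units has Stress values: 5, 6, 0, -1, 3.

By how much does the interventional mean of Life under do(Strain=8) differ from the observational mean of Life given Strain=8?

-6.2

The intervention sets Strain=8 in all 5 units regardless of Stress. Recomputing Life per unit gives -7, -4, -22, -25, -13; average -14.2.
Conditioning on Strain=8 selects the 3 unit(s) with Stress ∈ {5, 6, 3}. Their Life values: -7, -4, -13. Mean = -8.
Difference = -14.2 − (-8) = -6.2.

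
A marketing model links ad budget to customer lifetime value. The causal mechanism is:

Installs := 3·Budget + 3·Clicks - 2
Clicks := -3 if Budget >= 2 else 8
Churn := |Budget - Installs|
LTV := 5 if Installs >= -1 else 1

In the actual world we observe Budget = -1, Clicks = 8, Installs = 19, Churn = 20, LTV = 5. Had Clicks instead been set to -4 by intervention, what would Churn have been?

16

Under do(Clicks=-4), the mechanism Clicks := -3 if Budget >= 2 else 8 is discarded; Clicks is fixed at -4.
Installs = 3·Budget + 3·Clicks - 2  [with Budget=-1, Clicks=-4]  = -17
Churn = |Budget - Installs|  [with Budget=-1, Installs=-17]  = 16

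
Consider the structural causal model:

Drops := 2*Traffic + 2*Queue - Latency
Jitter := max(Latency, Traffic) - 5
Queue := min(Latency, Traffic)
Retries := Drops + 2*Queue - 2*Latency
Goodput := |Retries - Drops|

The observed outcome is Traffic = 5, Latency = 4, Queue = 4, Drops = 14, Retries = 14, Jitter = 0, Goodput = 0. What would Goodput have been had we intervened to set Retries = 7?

7

Under do(Retries=7), the mechanism Retries := Drops + 2*Queue - 2*Latency is discarded; Retries is fixed at 7.
Queue = min(Latency, Traffic)  [with Latency=4, Traffic=5]  = 4
Drops = 2*Traffic + 2*Queue - Latency  [with Traffic=5, Queue=4, Latency=4]  = 14
Goodput = |Retries - Drops|  [with Retries=7, Drops=14]  = 7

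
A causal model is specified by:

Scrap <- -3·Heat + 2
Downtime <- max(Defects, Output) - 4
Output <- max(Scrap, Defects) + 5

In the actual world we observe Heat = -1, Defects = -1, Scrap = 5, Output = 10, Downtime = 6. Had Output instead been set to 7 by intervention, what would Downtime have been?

3

Intervening sets Output = 7 and removes its equation (Output <- max(Scrap, Defects) + 5).
Downtime = max(Defects, Output) - 4  [with Defects=-1, Output=7]  = 3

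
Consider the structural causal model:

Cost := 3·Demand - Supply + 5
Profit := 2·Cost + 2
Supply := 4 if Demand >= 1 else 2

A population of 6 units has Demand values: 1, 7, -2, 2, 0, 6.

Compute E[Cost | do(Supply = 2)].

10

Under do(Supply=2), Supply's equation is replaced by Supply=2 for every unit. Per-unit Cost: 6, 24, -3, 9, 3, 21. Mean = 10.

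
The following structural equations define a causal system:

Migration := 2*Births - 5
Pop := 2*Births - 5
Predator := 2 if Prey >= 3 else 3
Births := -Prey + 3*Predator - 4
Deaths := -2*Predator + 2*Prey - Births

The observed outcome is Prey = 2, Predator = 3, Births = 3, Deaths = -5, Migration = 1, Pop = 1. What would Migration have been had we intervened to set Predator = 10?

43

do(Predator=10) replaces the equation Predator := 2 if Prey >= 3 else 3 with the constant Predator = 10.
Births = -Prey + 3*Predator - 4  [with Prey=2, Predator=10]  = 24
Migration = 2*Births - 5  [with Births=24]  = 43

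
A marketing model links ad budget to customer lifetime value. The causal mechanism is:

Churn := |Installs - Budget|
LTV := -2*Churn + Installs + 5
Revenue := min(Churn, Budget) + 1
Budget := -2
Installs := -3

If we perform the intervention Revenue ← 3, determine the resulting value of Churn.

Under do(Revenue=3), the mechanism Revenue := min(Churn, Budget) + 1 is discarded; Revenue is fixed at 3.
Since Churn is not a descendant of the intervened variable, it is unaffected.
Churn = |Installs - Budget|  [with Installs=-3, Budget=-2]  = 1

1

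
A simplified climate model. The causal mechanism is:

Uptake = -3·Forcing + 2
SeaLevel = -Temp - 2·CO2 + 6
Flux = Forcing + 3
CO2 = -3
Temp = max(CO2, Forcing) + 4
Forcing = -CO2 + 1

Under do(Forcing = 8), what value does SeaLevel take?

0

Under do(Forcing=8), the mechanism Forcing = -CO2 + 1 is discarded; Forcing is fixed at 8.
Temp = max(CO2, Forcing) + 4  [with CO2=-3, Forcing=8]  = 12
SeaLevel = -Temp - 2·CO2 + 6  [with Temp=12, CO2=-3]  = 0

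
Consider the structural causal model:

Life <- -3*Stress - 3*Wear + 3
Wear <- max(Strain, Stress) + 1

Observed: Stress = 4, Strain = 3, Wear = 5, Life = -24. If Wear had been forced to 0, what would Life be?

The intervention breaks the incoming arrows to Wear: Wear <- max(Strain, Stress) + 1 no longer applies, and Wear = 0.
Life = -3*Stress - 3*Wear + 3  [with Stress=4, Wear=0]  = -9

-9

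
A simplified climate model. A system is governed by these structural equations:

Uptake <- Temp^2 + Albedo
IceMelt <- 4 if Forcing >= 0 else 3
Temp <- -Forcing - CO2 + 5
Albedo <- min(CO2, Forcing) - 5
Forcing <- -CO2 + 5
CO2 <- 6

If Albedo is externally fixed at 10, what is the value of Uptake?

10

The intervention breaks the incoming arrows to Albedo: Albedo <- min(CO2, Forcing) - 5 no longer applies, and Albedo = 10.
Forcing = -CO2 + 5  [with CO2=6]  = -1
Temp = -Forcing - CO2 + 5  [with Forcing=-1, CO2=6]  = 0
Uptake = Temp^2 + Albedo  [with Temp=0, Albedo=10]  = 10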